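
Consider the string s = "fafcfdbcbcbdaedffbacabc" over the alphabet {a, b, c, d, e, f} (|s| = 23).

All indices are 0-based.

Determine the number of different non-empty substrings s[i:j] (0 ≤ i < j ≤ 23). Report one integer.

rank→(start, suffix):
  0 → (20, 'abc')
  1 → (18, 'acabc')
  2 → (12, 'aedffbacabc')
  3 → (1, 'afcfdbcbcbdaedffbacabc')
  4 → (17, 'bacabc')
  5 → (21, 'bc')
  6 → (6, 'bcbcbdaedffbacabc')
  7 → (8, 'bcbdaedffbacabc')
  8 → (10, 'bdaedffbacabc')
  9 → (22, 'c')
  10 → (19, 'cabc')
  11 → (7, 'cbcbdaedffbacabc')
  12 → (9, 'cbdaedffbacabc')
  13 → (3, 'cfdbcbcbdaedffbacabc')
  14 → (11, 'daedffbacabc')
  15 → (5, 'dbcbcbdaedffbacabc')
  16 → (14, 'dffbacabc')
  17 → (13, 'edffbacabc')
  18 → (0, 'fafcfdbcbcbdaedffbacabc')
  19 → (16, 'fbacabc')
  20 → (2, 'fcfdbcbcbdaedffbacabc')
  21 → (4, 'fdbcbcbdaedffbacabc')
  22 → (15, 'ffbacabc')

SA = [20, 18, 12, 1, 17, 21, 6, 8, 10, 22, 19, 7, 9, 3, 11, 5, 14, 13, 0, 16, 2, 4, 15]
i: (SA[i-1],SA[i]) lcp shared
  1: (20,18) 1 'a'
  2: (18,12) 1 'a'
  3: (12,1) 1 'a'
  4: (1,17) 0 ''
  5: (17,21) 1 'b'
  6: (21,6) 2 'bc'
  7: (6,8) 3 'bcb'
  8: (8,10) 1 'b'
  9: (10,22) 0 ''
  10: (22,19) 1 'c'
  11: (19,7) 1 'c'
  12: (7,9) 2 'cb'
  13: (9,3) 1 'c'
  14: (3,11) 0 ''
  15: (11,5) 1 'd'
  16: (5,14) 1 'd'
  17: (14,13) 0 ''
  18: (13,0) 0 ''
  19: (0,16) 1 'f'
  20: (16,2) 1 'f'
  21: (2,4) 1 'f'
  22: (4,15) 1 'f'

n(n+1)/2 = 23·24/2 = 276
Σ LCP = 0 + 1 + 1 + 1 + 0 + 1 + 2 + 3 + 1 + 0 + 1 + 1 + 2 + 1 + 0 + 1 + 1 + 0 + 0 + 1 + 1 + 1 + 1 = 21
distinct = 276 − 21 = 255

255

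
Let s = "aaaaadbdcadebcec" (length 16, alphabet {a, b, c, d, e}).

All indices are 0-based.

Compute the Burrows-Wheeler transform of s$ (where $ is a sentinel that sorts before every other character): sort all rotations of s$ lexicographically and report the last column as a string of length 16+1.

rank  rotation           last
    0  $aaaaadbdcadebcec  c
    1  aaaaadbdcadebcec$  $
    2  aaaadbdcadebcec$a  a
    3  aaadbdcadebcec$aa  a
    4  aadbdcadebcec$aaa  a
    5  adbdcadebcec$aaaa  a
    6  adebcec$aaaaadbdc  c
    7  bcec$aaaaadbdcade  e
    8  bdcadebcec$aaaaad  d
    9  c$aaaaadbdcadebce  e
   10  cadebcec$aaaaadbd  d
   11  cec$aaaaadbdcadeb  b
   12  dbdcadebcec$aaaaa  a
   13  dcadebcec$aaaaadb  b
   14  debcec$aaaaadbdca  a
   15  ebcec$aaaaadbdcad  d
   16  ec$aaaaadbdcadebc  c

c$aaaacededbabadc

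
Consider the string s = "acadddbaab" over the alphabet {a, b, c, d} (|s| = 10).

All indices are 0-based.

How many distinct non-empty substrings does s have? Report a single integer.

sorted suffixes:
  #0 SA[0]=7  'aab'
  #1 SA[1]=8  'ab'
  #2 SA[2]=0  'acadddbaab'
  #3 SA[3]=2  'adddbaab'
  #4 SA[4]=9  'b'
  #5 SA[5]=6  'baab'
  #6 SA[6]=1  'cadddbaab'
  #7 SA[7]=5  'dbaab'
  #8 SA[8]=4  'ddbaab'
  #9 SA[9]=3  'dddbaab'

SA = [7, 8, 0, 2, 9, 6, 1, 5, 4, 3]
rank  pair      lcp
   1  s[7:],s[8:]  1  'a'
   2  s[8:],s[0:]  1  'a'
   3  s[0:],s[2:]  1  'a'
   4  s[2:],s[9:]  0  ''
   5  s[9:],s[6:]  1  'b'
   6  s[6:],s[1:]  0  ''
   7  s[1:],s[5:]  0  ''
   8  s[5:],s[4:]  1  'd'
   9  s[4:],s[3:]  2  'dd'

n(n+1)/2 = 10·11/2 = 55
Σ LCP = 0 + 1 + 1 + 1 + 0 + 1 + 0 + 0 + 1 + 2 = 7
distinct = 55 − 7 = 48

48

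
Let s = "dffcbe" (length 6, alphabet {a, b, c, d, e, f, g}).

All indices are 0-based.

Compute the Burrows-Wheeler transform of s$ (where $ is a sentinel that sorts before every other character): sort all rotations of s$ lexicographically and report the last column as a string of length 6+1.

ecf$bfd

rank  rotation last
    0  $dffcbe  e
    1  be$dffc  c
    2  cbe$dff  f
    3  dffcbe$  $
    4  e$dffcb  b
    5  fcbe$df  f
    6  ffcbe$d  d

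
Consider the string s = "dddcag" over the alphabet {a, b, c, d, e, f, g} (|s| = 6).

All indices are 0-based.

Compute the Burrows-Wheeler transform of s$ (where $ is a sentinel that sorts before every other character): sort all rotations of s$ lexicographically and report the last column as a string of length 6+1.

gcddd$a

rank  rotation last
    0  $dddcag  g
    1  ag$dddc  c
    2  cag$ddd  d
    3  dcag$dd  d
    4  ddcag$d  d
    5  dddcag$  $
    6  g$dddca  a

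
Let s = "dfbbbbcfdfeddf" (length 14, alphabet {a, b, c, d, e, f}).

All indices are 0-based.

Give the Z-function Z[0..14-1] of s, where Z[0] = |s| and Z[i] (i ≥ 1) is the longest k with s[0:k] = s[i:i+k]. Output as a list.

Z[0]=14
i=1: i≥r, start 0; Z[1]=0
i=2: i≥r, start 0; Z[2]=0
i=3: i≥r, start 0; Z[3]=0
i=4: i≥r, start 0; Z[4]=0
i=5: i≥r, start 0; Z[5]=0
i=6: i≥r, start 0; Z[6]=0
i=7: i≥r, start 0; Z[7]=0
i=8: i≥r, start 0; Z[8]=2 extend→box=[8,10)
i=9: min(r-i=1, Z[1]=0)=0; Z[9]=0
i=10: i≥r, start 0; Z[10]=0
i=11: i≥r, start 0; Z[11]=1 extend→box=[11,12)
i=12: i≥r, start 0; Z[12]=2 extend→box=[12,14)
i=13: min(r-i=1, Z[1]=0)=0; Z[13]=0

[14, 0, 0, 0, 0, 0, 0, 0, 2, 0, 0, 1, 2, 0]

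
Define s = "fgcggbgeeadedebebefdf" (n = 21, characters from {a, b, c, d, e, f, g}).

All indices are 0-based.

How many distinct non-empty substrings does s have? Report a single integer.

sorted suffixes:
  #0 SA[0]=9  'adedebebefdf'
  #1 SA[1]=14  'bebefdf'
  #2 SA[2]=16  'befdf'
  #3 SA[3]=5  'bgeeadedebebefdf'
  #4 SA[4]=2  'cggbgeeadedebebefdf'
  #5 SA[5]=12  'debebefdf'
  #6 SA[6]=10  'dedebebefdf'
  #7 SA[7]=19  'df'
  #8 SA[8]=8  'eadedebebefdf'
  #9 SA[9]=13  'ebebefdf'
  #10 SA[10]=15  'ebefdf'
  #11 SA[11]=11  'edebebefdf'
  #12 SA[12]=7  'eeadedebebefdf'
  #13 SA[13]=17  'efdf'
  #14 SA[14]=20  'f'
  #15 SA[15]=18  'fdf'
  #16 SA[16]=0  'fgcggbgeeadedebebefdf'
  #17 SA[17]=4  'gbgeeadedebebefdf'
  #18 SA[18]=1  'gcggbgeeadedebebefdf'
  #19 SA[19]=6  'geeadedebebefdf'
  #20 SA[20]=3  'ggbgeeadedebebefdf'

SA = [9, 14, 16, 5, 2, 12, 10, 19, 8, 13, 15, 11, 7, 17, 20, 18, 0, 4, 1, 6, 3]
[i] adj suffixes → lcp
  [1] 9/14 → 0 ('')
  [2] 14/16 → 2 ('be')
  [3] 16/5 → 1 ('b')
  [4] 5/2 → 0 ('')
  [5] 2/12 → 0 ('')
  [6] 12/10 → 2 ('de')
  [7] 10/19 → 1 ('d')
  [8] 19/8 → 0 ('')
  [9] 8/13 → 1 ('e')
  [10] 13/15 → 3 ('ebe')
  [11] 15/11 → 1 ('e')
  [12] 11/7 → 1 ('e')
  [13] 7/17 → 1 ('e')
  [14] 17/20 → 0 ('')
  [15] 20/18 → 1 ('f')
  [16] 18/0 → 1 ('f')
  [17] 0/4 → 0 ('')
  [18] 4/1 → 1 ('g')
  [19] 1/6 → 1 ('g')
  [20] 6/3 → 1 ('g')

n(n+1)/2 = 21·22/2 = 231
Σ LCP = 0 + 0 + 2 + 1 + 0 + 0 + 2 + 1 + 0 + 1 + 3 + 1 + 1 + 1 + 0 + 1 + 1 + 0 + 1 + 1 + 1 = 18
distinct = 231 − 18 = 213

213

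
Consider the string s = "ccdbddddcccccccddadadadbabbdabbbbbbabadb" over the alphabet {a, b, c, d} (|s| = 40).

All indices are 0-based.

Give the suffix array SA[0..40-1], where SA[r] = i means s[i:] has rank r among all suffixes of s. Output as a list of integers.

[35, 28, 24, 17, 19, 37, 21, 39, 34, 23, 36, 33, 32, 31, 30, 29, 25, 26, 3, 8, 9, 10, 11, 12, 0, 13, 1, 14, 27, 16, 18, 20, 38, 22, 2, 7, 15, 6, 5, 4]

sorted suffixes:
  #0 SA[0]=35  'abadb'
  #1 SA[1]=28  'abbbbbbabadb'
  #2 SA[2]=24  'abbdabbbbbbabadb'
  #3 SA[3]=17  'adadadbabbdabbbbbbabadb'
  #4 SA[4]=19  'adadbabbdabbbbbbabadb'
  #5 SA[5]=37  'adb'
  #6 SA[6]=21  'adbabbdabbbbbbabadb'
  #7 SA[7]=39  'b'
  #8 SA[8]=34  'babadb'
  #9 SA[9]=23  'babbdabbbbbbabadb'
  #10 SA[10]=36  'badb'
  #11 SA[11]=33  'bbabadb'
  #12 SA[12]=32  'bbbabadb'
  #13 SA[13]=31  'bbbbabadb'
  #14 SA[14]=30  'bbbbbabadb'
  #15 SA[15]=29  'bbbbbbabadb'
  #16 SA[16]=25  'bbdabbbbbbabadb'
  #17 SA[17]=26  'bdabbbbbbabadb'
  #18 SA[18]=3  'bddddcccccccddadadadbabbdabbbbbbabadb'
  #19 SA[19]=8  'cccccccddadadadbabbdabbbbbbabadb'
  #20 SA[20]=9  'ccccccddadadadbabbdabbbbbbabadb'
  #21 SA[21]=10  'cccccddadadadbabbdabbbbbbabadb'
  #22 SA[22]=11  'ccccddadadadbabbdabbbbbbabadb'
  #23 SA[23]=12  'cccddadadadbabbdabbbbbbabadb'
  #24 SA[24]=0  'ccdbddddcccccccddadadadbabbdabbbbbbabadb'
  #25 SA[25]=13  'ccddadadadbabbdabbbbbbabadb'
  #26 SA[26]=1  'cdbddddcccccccddadadadbabbdabbbbbbabadb'
  #27 SA[27]=14  'cddadadadbabbdabbbbbbabadb'
  #28 SA[28]=27  'dabbbbbbabadb'
  #29 SA[29]=16  'dadadadbabbdabbbbbbabadb'
  #30 SA[30]=18  'dadadbabbdabbbbbbabadb'
  #31 SA[31]=20  'dadbabbdabbbbbbabadb'
  #32 SA[32]=38  'db'
  #33 SA[33]=22  'dbabbdabbbbbbabadb'
  #34 SA[34]=2  'dbddddcccccccddadadadbabbdabbbbbbabadb'
  #35 SA[35]=7  'dcccccccddadadadbabbdabbbbbbabadb'
  #36 SA[36]=15  'ddadadadbabbdabbbbbbabadb'
  #37 SA[37]=6  'ddcccccccddadadadbabbdabbbbbbabadb'
  #38 SA[38]=5  'dddcccccccddadadadbabbdabbbbbbabadb'
  #39 SA[39]=4  'ddddcccccccddadadadbabbdabbbbbbabadb'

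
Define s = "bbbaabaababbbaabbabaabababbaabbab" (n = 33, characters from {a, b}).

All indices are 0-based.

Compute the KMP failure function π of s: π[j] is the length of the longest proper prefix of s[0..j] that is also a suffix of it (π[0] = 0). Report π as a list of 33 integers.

π[0] = 0
j=1 s[j]='b': π[1]=1 (border 'b')
j=2 s[j]='b': π[2]=2 (border 'bb')
j=3 s[j]='a': k: 2→1→0; π[3]=0 (border '')
j=4 s[j]='a': π[4]=0 (border '')
j=5 s[j]='b': π[5]=1 (border 'b')
j=6 s[j]='a': k: 1→0; π[6]=0 (border '')
j=7 s[j]='a': π[7]=0 (border '')
j=8 s[j]='b': π[8]=1 (border 'b')
j=9 s[j]='a': k: 1→0; π[9]=0 (border '')
j=10 s[j]='b': π[10]=1 (border 'b')
j=11 s[j]='b': π[11]=2 (border 'bb')
j=12 s[j]='b': π[12]=3 (border 'bbb')
j=13 s[j]='a': π[13]=4 (border 'bbba')
j=14 s[j]='a': π[14]=5 (border 'bbbaa')
j=15 s[j]='b': π[15]=6 (border 'bbbaab')
j=16 s[j]='b': k: 6→1; π[16]=2 (border 'bb')
j=17 s[j]='a': k: 2→1→0; π[17]=0 (border '')
j=18 s[j]='b': π[18]=1 (border 'b')
j=19 s[j]='a': k: 1→0; π[19]=0 (border '')
j=20 s[j]='a': π[20]=0 (border '')
j=21 s[j]='b': π[21]=1 (border 'b')
j=22 s[j]='a': k: 1→0; π[22]=0 (border '')
j=23 s[j]='b': π[23]=1 (border 'b')
j=24 s[j]='a': k: 1→0; π[24]=0 (border '')
j=25 s[j]='b': π[25]=1 (border 'b')
j=26 s[j]='b': π[26]=2 (border 'bb')
j=27 s[j]='a': k: 2→1→0; π[27]=0 (border '')
j=28 s[j]='a': π[28]=0 (border '')
j=29 s[j]='b': π[29]=1 (border 'b')
j=30 s[j]='b': π[30]=2 (border 'bb')
j=31 s[j]='a': k: 2→1→0; π[31]=0 (border '')
j=32 s[j]='b': π[32]=1 (border 'b')

[0, 1, 2, 0, 0, 1, 0, 0, 1, 0, 1, 2, 3, 4, 5, 6, 2, 0, 1, 0, 0, 1, 0, 1, 0, 1, 2, 0, 0, 1, 2, 0, 1]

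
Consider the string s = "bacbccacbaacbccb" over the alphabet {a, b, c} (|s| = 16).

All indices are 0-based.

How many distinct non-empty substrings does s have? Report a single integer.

108

rank→(start, suffix):
  0 → (9, 'aacbccb')
  1 → (6, 'acbaacbccb')
  2 → (1, 'acbccacbaacbccb')
  3 → (10, 'acbccb')
  4 → (15, 'b')
  5 → (8, 'baacbccb')
  6 → (0, 'bacbccacbaacbccb')
  7 → (3, 'bccacbaacbccb')
  8 → (12, 'bccb')
  9 → (5, 'cacbaacbccb')
  10 → (14, 'cb')
  11 → (7, 'cbaacbccb')
  12 → (2, 'cbccacbaacbccb')
  13 → (11, 'cbccb')
  14 → (4, 'ccacbaacbccb')
  15 → (13, 'ccb')

SA = [9, 6, 1, 10, 15, 8, 0, 3, 12, 5, 14, 7, 2, 11, 4, 13]
rank  pair      lcp
   1  s[9:],s[6:]  1  'a'
   2  s[6:],s[1:]  3  'acb'
   3  s[1:],s[10:]  5  'acbcc'
   4  s[10:],s[15:]  0  ''
   5  s[15:],s[8:]  1  'b'
   6  s[8:],s[0:]  2  'ba'
   7  s[0:],s[3:]  1  'b'
   8  s[3:],s[12:]  3  'bcc'
   9  s[12:],s[5:]  0  ''
  10  s[5:],s[14:]  1  'c'
  11  s[14:],s[7:]  2  'cb'
  12  s[7:],s[2:]  2  'cb'
  13  s[2:],s[11:]  4  'cbcc'
  14  s[11:],s[4:]  1  'c'
  15  s[4:],s[13:]  2  'cc'

n(n+1)/2 = 16·17/2 = 136
Σ LCP = 0 + 1 + 3 + 5 + 0 + 1 + 2 + 1 + 3 + 0 + 1 + 2 + 2 + 4 + 1 + 2 = 28
distinct = 136 − 28 = 108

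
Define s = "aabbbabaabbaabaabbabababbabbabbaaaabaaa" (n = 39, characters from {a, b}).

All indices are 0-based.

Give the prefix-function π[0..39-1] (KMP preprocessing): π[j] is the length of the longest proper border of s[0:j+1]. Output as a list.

[0, 1, 0, 0, 0, 1, 0, 1, 2, 3, 4, 1, 2, 3, 1, 2, 3, 4, 1, 0, 1, 0, 1, 0, 0, 1, 0, 0, 1, 0, 0, 1, 2, 2, 2, 3, 1, 2, 2]

π[0] = 0
j=1 s[j]='a': π[1]=1 (border 'a')
j=2 s[j]='b': k: 1→0; π[2]=0 (border '')
j=3 s[j]='b': π[3]=0 (border '')
j=4 s[j]='b': π[4]=0 (border '')
j=5 s[j]='a': π[5]=1 (border 'a')
j=6 s[j]='b': k: 1→0; π[6]=0 (border '')
j=7 s[j]='a': π[7]=1 (border 'a')
j=8 s[j]='a': π[8]=2 (border 'aa')
j=9 s[j]='b': π[9]=3 (border 'aab')
j=10 s[j]='b': π[10]=4 (border 'aabb')
j=11 s[j]='a': k: 4→0; π[11]=1 (border 'a')
j=12 s[j]='a': π[12]=2 (border 'aa')
j=13 s[j]='b': π[13]=3 (border 'aab')
j=14 s[j]='a': k: 3→0; π[14]=1 (border 'a')
j=15 s[j]='a': π[15]=2 (border 'aa')
j=16 s[j]='b': π[16]=3 (border 'aab')
j=17 s[j]='b': π[17]=4 (border 'aabb')
j=18 s[j]='a': k: 4→0; π[18]=1 (border 'a')
j=19 s[j]='b': k: 1→0; π[19]=0 (border '')
j=20 s[j]='a': π[20]=1 (border 'a')
j=21 s[j]='b': k: 1→0; π[21]=0 (border '')
j=22 s[j]='a': π[22]=1 (border 'a')
j=23 s[j]='b': k: 1→0; π[23]=0 (border '')
j=24 s[j]='b': π[24]=0 (border '')
j=25 s[j]='a': π[25]=1 (border 'a')
j=26 s[j]='b': k: 1→0; π[26]=0 (border '')
j=27 s[j]='b': π[27]=0 (border '')
j=28 s[j]='a': π[28]=1 (border 'a')
j=29 s[j]='b': k: 1→0; π[29]=0 (border '')
j=30 s[j]='b': π[30]=0 (border '')
j=31 s[j]='a': π[31]=1 (border 'a')
j=32 s[j]='a': π[32]=2 (border 'aa')
j=33 s[j]='a': k: 2→1; π[33]=2 (border 'aa')
j=34 s[j]='a': k: 2→1; π[34]=2 (border 'aa')
j=35 s[j]='b': π[35]=3 (border 'aab')
j=36 s[j]='a': k: 3→0; π[36]=1 (border 'a')
j=37 s[j]='a': π[37]=2 (border 'aa')
j=38 s[j]='a': k: 2→1; π[38]=2 (border 'aa')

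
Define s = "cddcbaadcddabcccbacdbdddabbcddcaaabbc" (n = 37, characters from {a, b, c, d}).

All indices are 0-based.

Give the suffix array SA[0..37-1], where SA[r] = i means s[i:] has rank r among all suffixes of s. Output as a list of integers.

[31, 32, 5, 33, 24, 11, 17, 6, 4, 16, 34, 25, 35, 12, 26, 20, 36, 30, 3, 15, 14, 13, 18, 8, 27, 0, 23, 10, 19, 29, 2, 7, 22, 9, 28, 1, 21]

rank | idx | suffix
   0 |  31 | aaabbc
   1 |  32 | aabbc
   2 |   5 | aadcddabcccbacdbdddabbcddcaaabbc
   3 |  33 | abbc
   4 |  24 | abbcddcaaabbc
   5 |  11 | abcccbacdbdddabbcddcaaabbc
   6 |  17 | acdbdddabbcddcaaabbc
   7 |   6 | adcddabcccbacdbdddabbcddcaaabbc
   8 |   4 | baadcddabcccbacdbdddabbcddcaaabbc
   9 |  16 | bacdbdddabbcddcaaabbc
  10 |  34 | bbc
  11 |  25 | bbcddcaaabbc
  12 |  35 | bc
  13 |  12 | bcccbacdbdddabbcddcaaabbc
  14 |  26 | bcddcaaabbc
  15 |  20 | bdddabbcddcaaabbc
  16 |  36 | c
  17 |  30 | caaabbc
  18 |   3 | cbaadcddabcccbacdbdddabbcddcaaabbc
  19 |  15 | cbacdbdddabbcddcaaabbc
  20 |  14 | ccbacdbdddabbcddcaaabbc
  21 |  13 | cccbacdbdddabbcddcaaabbc
  22 |  18 | cdbdddabbcddcaaabbc
  23 |   8 | cddabcccbacdbdddabbcddcaaabbc
  24 |  27 | cddcaaabbc
  25 |   0 | cddcbaadcddabcccbacdbdddabbcddcaaabbc
  26 |  23 | dabbcddcaaabbc
  27 |  10 | dabcccbacdbdddabbcddcaaabbc
  28 |  19 | dbdddabbcddcaaabbc
  29 |  29 | dcaaabbc
  30 |   2 | dcbaadcddabcccbacdbdddabbcddcaaabbc
  31 |   7 | dcddabcccbacdbdddabbcddcaaabbc
  32 |  22 | ddabbcddcaaabbc
  33 |   9 | ddabcccbacdbdddabbcddcaaabbc
  34 |  28 | ddcaaabbc
  35 |   1 | ddcbaadcddabcccbacdbdddabbcddcaaabbc
  36 |  21 | dddabbcddcaaabbc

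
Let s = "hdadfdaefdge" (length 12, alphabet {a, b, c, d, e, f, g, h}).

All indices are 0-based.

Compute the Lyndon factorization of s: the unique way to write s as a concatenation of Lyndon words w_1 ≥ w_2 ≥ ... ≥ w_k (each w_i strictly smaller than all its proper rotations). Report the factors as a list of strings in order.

["h", "d", "adfdaefdge"]

emit factor 1: 'h' (i=0, period=1)
emit factor 2: 'd' (i=1, period=1)
emit factor 3: 'adfdaefdge' (i=2, period=10)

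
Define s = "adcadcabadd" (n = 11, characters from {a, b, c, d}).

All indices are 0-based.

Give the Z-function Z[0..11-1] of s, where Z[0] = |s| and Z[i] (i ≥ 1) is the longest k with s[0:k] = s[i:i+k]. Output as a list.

Z[0]=11
i=1: i≥r, start 0; Z[1]=0
i=2: i≥r, start 0; Z[2]=0
i=3: i≥r, start 0; Z[3]=4 scan→box=[3,7)
i=4: min(r-i=3, Z[1]=0)=0; Z[4]=0
i=5: min(r-i=2, Z[2]=0)=0; Z[5]=0
i=6: min(r-i=1, Z[3]=4)=1; Z[6]=1
i=7: i≥r, start 0; Z[7]=0
i=8: i≥r, start 0; Z[8]=2 scan→box=[8,10)
i=9: min(r-i=1, Z[1]=0)=0; Z[9]=0
i=10: i≥r, start 0; Z[10]=0

[11, 0, 0, 4, 0, 0, 1, 0, 2, 0, 0]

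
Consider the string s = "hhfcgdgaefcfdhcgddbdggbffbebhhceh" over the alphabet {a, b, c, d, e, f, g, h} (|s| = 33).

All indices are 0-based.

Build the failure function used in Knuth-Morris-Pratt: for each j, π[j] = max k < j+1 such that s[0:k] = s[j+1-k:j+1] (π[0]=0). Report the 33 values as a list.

π[0] = 0
j=1 s[j]='h': π[1]=1 (border 'h')
j=2 s[j]='f': k: 1→0; π[2]=0 (border '')
j=3 s[j]='c': π[3]=0 (border '')
j=4 s[j]='g': π[4]=0 (border '')
j=5 s[j]='d': π[5]=0 (border '')
j=6 s[j]='g': π[6]=0 (border '')
j=7 s[j]='a': π[7]=0 (border '')
j=8 s[j]='e': π[8]=0 (border '')
j=9 s[j]='f': π[9]=0 (border '')
j=10 s[j]='c': π[10]=0 (border '')
j=11 s[j]='f': π[11]=0 (border '')
j=12 s[j]='d': π[12]=0 (border '')
j=13 s[j]='h': π[13]=1 (border 'h')
j=14 s[j]='c': k: 1→0; π[14]=0 (border '')
j=15 s[j]='g': π[15]=0 (border '')
j=16 s[j]='d': π[16]=0 (border '')
j=17 s[j]='d': π[17]=0 (border '')
j=18 s[j]='b': π[18]=0 (border '')
j=19 s[j]='d': π[19]=0 (border '')
j=20 s[j]='g': π[20]=0 (border '')
j=21 s[j]='g': π[21]=0 (border '')
j=22 s[j]='b': π[22]=0 (border '')
j=23 s[j]='f': π[23]=0 (border '')
j=24 s[j]='f': π[24]=0 (border '')
j=25 s[j]='b': π[25]=0 (border '')
j=26 s[j]='e': π[26]=0 (border '')
j=27 s[j]='b': π[27]=0 (border '')
j=28 s[j]='h': π[28]=1 (border 'h')
j=29 s[j]='h': π[29]=2 (border 'hh')
j=30 s[j]='c': k: 2→1→0; π[30]=0 (border '')
j=31 s[j]='e': π[31]=0 (border '')
j=32 s[j]='h': π[32]=1 (border 'h')

[0, 1, 0, 0, 0, 0, 0, 0, 0, 0, 0, 0, 0, 1, 0, 0, 0, 0, 0, 0, 0, 0, 0, 0, 0, 0, 0, 0, 1, 2, 0, 0, 1]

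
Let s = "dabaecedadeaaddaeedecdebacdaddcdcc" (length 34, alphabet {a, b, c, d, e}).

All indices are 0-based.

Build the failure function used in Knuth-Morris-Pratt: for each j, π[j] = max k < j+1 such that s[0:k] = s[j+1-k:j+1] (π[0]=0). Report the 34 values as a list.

π[0] = 0
j=1 s[j]='a': π[1]=0 (border '')
j=2 s[j]='b': π[2]=0 (border '')
j=3 s[j]='a': π[3]=0 (border '')
j=4 s[j]='e': π[4]=0 (border '')
j=5 s[j]='c': π[5]=0 (border '')
j=6 s[j]='e': π[6]=0 (border '')
j=7 s[j]='d': π[7]=1 (border 'd')
j=8 s[j]='a': π[8]=2 (border 'da')
j=9 s[j]='d': k: 2→0; π[9]=1 (border 'd')
j=10 s[j]='e': k: 1→0; π[10]=0 (border '')
j=11 s[j]='a': π[11]=0 (border '')
j=12 s[j]='a': π[12]=0 (border '')
j=13 s[j]='d': π[13]=1 (border 'd')
j=14 s[j]='d': k: 1→0; π[14]=1 (border 'd')
j=15 s[j]='a': π[15]=2 (border 'da')
j=16 s[j]='e': k: 2→0; π[16]=0 (border '')
j=17 s[j]='e': π[17]=0 (border '')
j=18 s[j]='d': π[18]=1 (border 'd')
j=19 s[j]='e': k: 1→0; π[19]=0 (border '')
j=20 s[j]='c': π[20]=0 (border '')
j=21 s[j]='d': π[21]=1 (border 'd')
j=22 s[j]='e': k: 1→0; π[22]=0 (border '')
j=23 s[j]='b': π[23]=0 (border '')
j=24 s[j]='a': π[24]=0 (border '')
j=25 s[j]='c': π[25]=0 (border '')
j=26 s[j]='d': π[26]=1 (border 'd')
j=27 s[j]='a': π[27]=2 (border 'da')
j=28 s[j]='d': k: 2→0; π[28]=1 (border 'd')
j=29 s[j]='d': k: 1→0; π[29]=1 (border 'd')
j=30 s[j]='c': k: 1→0; π[30]=0 (border '')
j=31 s[j]='d': π[31]=1 (border 'd')
j=32 s[j]='c': k: 1→0; π[32]=0 (border '')
j=33 s[j]='c': π[33]=0 (border '')

[0, 0, 0, 0, 0, 0, 0, 1, 2, 1, 0, 0, 0, 1, 1, 2, 0, 0, 1, 0, 0, 1, 0, 0, 0, 0, 1, 2, 1, 1, 0, 1, 0, 0]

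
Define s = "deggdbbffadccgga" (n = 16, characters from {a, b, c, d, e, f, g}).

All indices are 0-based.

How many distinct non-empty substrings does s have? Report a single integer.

126

rank→(start, suffix):
  0 → (15, 'a')
  1 → (9, 'adccgga')
  2 → (5, 'bbffadccgga')
  3 → (6, 'bffadccgga')
  4 → (11, 'ccgga')
  5 → (12, 'cgga')
  6 → (4, 'dbbffadccgga')
  7 → (10, 'dccgga')
  8 → (0, 'deggdbbffadccgga')
  9 → (1, 'eggdbbffadccgga')
  10 → (8, 'fadccgga')
  11 → (7, 'ffadccgga')
  12 → (14, 'ga')
  13 → (3, 'gdbbffadccgga')
  14 → (13, 'gga')
  15 → (2, 'ggdbbffadccgga')

SA = [15, 9, 5, 6, 11, 12, 4, 10, 0, 1, 8, 7, 14, 3, 13, 2]
[i] adj suffixes → lcp
  [1] 15/9 → 1 ('a')
  [2] 9/5 → 0 ('')
  [3] 5/6 → 1 ('b')
  [4] 6/11 → 0 ('')
  [5] 11/12 → 1 ('c')
  [6] 12/4 → 0 ('')
  [7] 4/10 → 1 ('d')
  [8] 10/0 → 1 ('d')
  [9] 0/1 → 0 ('')
  [10] 1/8 → 0 ('')
  [11] 8/7 → 1 ('f')
  [12] 7/14 → 0 ('')
  [13] 14/3 → 1 ('g')
  [14] 3/13 → 1 ('g')
  [15] 13/2 → 2 ('gg')

n(n+1)/2 = 16·17/2 = 136
Σ LCP = 0 + 1 + 0 + 1 + 0 + 1 + 0 + 1 + 1 + 0 + 0 + 1 + 0 + 1 + 1 + 2 = 10
distinct = 136 − 10 = 126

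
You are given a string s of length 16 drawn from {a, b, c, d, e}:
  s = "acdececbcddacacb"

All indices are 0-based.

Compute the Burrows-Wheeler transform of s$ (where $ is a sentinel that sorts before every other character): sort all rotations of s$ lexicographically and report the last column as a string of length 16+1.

rank  rotation           last
    0  $acdececbcddacacb  b
    1  acacb$acdececbcdd  d
    2  acb$acdececbcddac  c
    3  acdececbcddacacb$  $
    4  b$acdececbcddacac  c
    5  bcddacacb$acdecec  c
    6  cacb$acdececbcdda  a
    7  cb$acdececbcddaca  a
    8  cbcddacacb$acdece  e
    9  cddacacb$acdececb  b
   10  cdececbcddacacb$a  a
   11  cecbcddacacb$acde  e
   12  dacacb$acdececbcd  d
   13  ddacacb$acdececbc  c
   14  dececbcddacacb$ac  c
   15  ecbcddacacb$acdec  c
   16  ececbcddacacb$acd  d

bdc$ccaaebaedcccd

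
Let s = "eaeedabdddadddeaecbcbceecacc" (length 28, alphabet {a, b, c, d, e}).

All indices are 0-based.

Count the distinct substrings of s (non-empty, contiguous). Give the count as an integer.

sorted suffixes:
  #0 SA[0]=5  'abdddadddeaecbcbceecacc'
  #1 SA[1]=25  'acc'
  #2 SA[2]=10  'adddeaecbcbceecacc'
  #3 SA[3]=15  'aecbcbceecacc'
  #4 SA[4]=1  'aeedabdddadddeaecbcbceecacc'
  #5 SA[5]=18  'bcbceecacc'
  #6 SA[6]=20  'bceecacc'
  #7 SA[7]=6  'bdddadddeaecbcbceecacc'
  #8 SA[8]=27  'c'
  #9 SA[9]=24  'cacc'
  #10 SA[10]=17  'cbcbceecacc'
  #11 SA[11]=19  'cbceecacc'
  #12 SA[12]=26  'cc'
  #13 SA[13]=21  'ceecacc'
  #14 SA[14]=4  'dabdddadddeaecbcbceecacc'
  #15 SA[15]=9  'dadddeaecbcbceecacc'
  #16 SA[16]=8  'ddadddeaecbcbceecacc'
  #17 SA[17]=7  'dddadddeaecbcbceecacc'
  #18 SA[18]=11  'dddeaecbcbceecacc'
  #19 SA[19]=12  'ddeaecbcbceecacc'
  #20 SA[20]=13  'deaecbcbceecacc'
  #21 SA[21]=14  'eaecbcbceecacc'
  #22 SA[22]=0  'eaeedabdddadddeaecbcbceecacc'
  #23 SA[23]=23  'ecacc'
  #24 SA[24]=16  'ecbcbceecacc'
  #25 SA[25]=3  'edabdddadddeaecbcbceecacc'
  #26 SA[26]=22  'eecacc'
  #27 SA[27]=2  'eedabdddadddeaecbcbceecacc'

SA = [5, 25, 10, 15, 1, 18, 20, 6, 27, 24, 17, 19, 26, 21, 4, 9, 8, 7, 11, 12, 13, 14, 0, 23, 16, 3, 22, 2]
[i] adj suffixes → lcp
  [1] 5/25 → 1 ('a')
  [2] 25/10 → 1 ('a')
  [3] 10/15 → 1 ('a')
  [4] 15/1 → 2 ('ae')
  [5] 1/18 → 0 ('')
  [6] 18/20 → 2 ('bc')
  [7] 20/6 → 1 ('b')
  [8] 6/27 → 0 ('')
  [9] 27/24 → 1 ('c')
  [10] 24/17 → 1 ('c')
  [11] 17/19 → 3 ('cbc')
  [12] 19/26 → 1 ('c')
  [13] 26/21 → 1 ('c')
  [14] 21/4 → 0 ('')
  [15] 4/9 → 2 ('da')
  [16] 9/8 → 1 ('d')
  [17] 8/7 → 2 ('dd')
  [18] 7/11 → 3 ('ddd')
  [19] 11/12 → 2 ('dd')
  [20] 12/13 → 1 ('d')
  [21] 13/14 → 0 ('')
  [22] 14/0 → 3 ('eae')
  [23] 0/23 → 1 ('e')
  [24] 23/16 → 2 ('ec')
  [25] 16/3 → 1 ('e')
  [26] 3/22 → 1 ('e')
  [27] 22/2 → 2 ('ee')

n(n+1)/2 = 28·29/2 = 406
Σ LCP = 0 + 1 + 1 + 1 + 2 + 0 + 2 + 1 + 0 + 1 + 1 + 3 + 1 + 1 + 0 + 2 + 1 + 2 + 3 + 2 + 1 + 0 + 3 + 1 + 2 + 1 + 1 + 2 = 36
distinct = 406 − 36 = 370

370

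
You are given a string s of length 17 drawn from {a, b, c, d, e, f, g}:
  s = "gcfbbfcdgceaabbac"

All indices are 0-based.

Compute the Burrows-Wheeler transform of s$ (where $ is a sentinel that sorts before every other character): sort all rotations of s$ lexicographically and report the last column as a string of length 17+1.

rank  rotation            last
    0  $gcfbbfcdgceaabbac  c
    1  aabbac$gcfbbfcdgce  e
    2  abbac$gcfbbfcdgcea  a
    3  ac$gcfbbfcdgceaabb  b
    4  bac$gcfbbfcdgceaab  b
    5  bbac$gcfbbfcdgceaa  a
    6  bbfcdgceaabbac$gcf  f
    7  bfcdgceaabbac$gcfb  b
    8  c$gcfbbfcdgceaabba  a
    9  cdgceaabbac$gcfbbf  f
   10  ceaabbac$gcfbbfcdg  g
   11  cfbbfcdgceaabbac$g  g
   12  dgceaabbac$gcfbbfc  c
   13  eaabbac$gcfbbfcdgc  c
   14  fbbfcdgceaabbac$gc  c
   15  fcdgceaabbac$gcfbb  b
   16  gceaabbac$gcfbbfcd  d
   17  gcfbbfcdgceaabbac$  $

ceabbafbafggcccbd$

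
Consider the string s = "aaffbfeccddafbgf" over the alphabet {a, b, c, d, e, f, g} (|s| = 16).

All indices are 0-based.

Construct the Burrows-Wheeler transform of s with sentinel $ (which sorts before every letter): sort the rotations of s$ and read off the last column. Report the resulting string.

rank  rotation           last
    0  $aaffbfeccddafbgf  f
    1  aaffbfeccddafbgf$  $
    2  afbgf$aaffbfeccdd  d
    3  affbfeccddafbgf$a  a
    4  bfeccddafbgf$aaff  f
    5  bgf$aaffbfeccddaf  f
    6  ccddafbgf$aaffbfe  e
    7  cddafbgf$aaffbfec  c
    8  dafbgf$aaffbfeccd  d
    9  ddafbgf$aaffbfecc  c
   10  eccddafbgf$aaffbf  f
   11  f$aaffbfeccddafbg  g
   12  fbfeccddafbgf$aaf  f
   13  fbgf$aaffbfeccdda  a
   14  feccddafbgf$aaffb  b
   15  ffbfeccddafbgf$aa  a
   16  gf$aaffbfeccddafb  b

f$daffecdcfgfabab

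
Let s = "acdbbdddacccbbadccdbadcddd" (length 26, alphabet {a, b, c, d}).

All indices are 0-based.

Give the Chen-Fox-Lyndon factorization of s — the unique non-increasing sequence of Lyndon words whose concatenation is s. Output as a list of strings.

["acdbbddd", "acccbbadccdbadcddd"]

emit factor 1: 'acdbbddd' (i=0, period=8)
emit factor 2: 'acccbbadccdbadcddd' (i=8, period=18)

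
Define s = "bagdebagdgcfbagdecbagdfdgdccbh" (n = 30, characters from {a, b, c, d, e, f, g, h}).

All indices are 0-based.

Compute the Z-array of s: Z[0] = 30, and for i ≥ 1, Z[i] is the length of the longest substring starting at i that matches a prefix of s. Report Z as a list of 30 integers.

[30, 0, 0, 0, 0, 4, 0, 0, 0, 0, 0, 0, 5, 0, 0, 0, 0, 0, 4, 0, 0, 0, 0, 0, 0, 0, 0, 0, 1, 0]

Z[0]=30
i=1: fresh scan; Z[1]=0
i=2: fresh scan; Z[2]=0
i=3: fresh scan; Z[3]=0
i=4: fresh scan; Z[4]=0
i=5: fresh scan; Z[5]=4 scan→box=[5,9)
i=6: min(r-i=3, Z[1]=0)=0; Z[6]=0
i=7: min(r-i=2, Z[2]=0)=0; Z[7]=0
i=8: min(r-i=1, Z[3]=0)=0; Z[8]=0
i=9: fresh scan; Z[9]=0
i=10: fresh scan; Z[10]=0
i=11: fresh scan; Z[11]=0
i=12: fresh scan; Z[12]=5 scan→box=[12,17)
i=13: min(r-i=4, Z[1]=0)=0; Z[13]=0
i=14: min(r-i=3, Z[2]=0)=0; Z[14]=0
i=15: min(r-i=2, Z[3]=0)=0; Z[15]=0
i=16: min(r-i=1, Z[4]=0)=0; Z[16]=0
i=17: fresh scan; Z[17]=0
i=18: fresh scan; Z[18]=4 scan→box=[18,22)
i=19: min(r-i=3, Z[1]=0)=0; Z[19]=0
i=20: min(r-i=2, Z[2]=0)=0; Z[20]=0
i=21: min(r-i=1, Z[3]=0)=0; Z[21]=0
i=22: fresh scan; Z[22]=0
i=23: fresh scan; Z[23]=0
i=24: fresh scan; Z[24]=0
i=25: fresh scan; Z[25]=0
i=26: fresh scan; Z[26]=0
i=27: fresh scan; Z[27]=0
i=28: fresh scan; Z[28]=1 scan→box=[28,29)
i=29: fresh scan; Z[29]=0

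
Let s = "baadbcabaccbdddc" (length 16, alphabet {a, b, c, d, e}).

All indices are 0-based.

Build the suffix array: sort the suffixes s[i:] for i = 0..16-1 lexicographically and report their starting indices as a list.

rank | idx | suffix
   0 |   1 | aadbcabaccbdddc
   1 |   6 | abaccbdddc
   2 |   8 | accbdddc
   3 |   2 | adbcabaccbdddc
   4 |   0 | baadbcabaccbdddc
   5 |   7 | baccbdddc
   6 |   4 | bcabaccbdddc
   7 |  11 | bdddc
   8 |  15 | c
   9 |   5 | cabaccbdddc
  10 |  10 | cbdddc
  11 |   9 | ccbdddc
  12 |   3 | dbcabaccbdddc
  13 |  14 | dc
  14 |  13 | ddc
  15 |  12 | dddc

[1, 6, 8, 2, 0, 7, 4, 11, 15, 5, 10, 9, 3, 14, 13, 12]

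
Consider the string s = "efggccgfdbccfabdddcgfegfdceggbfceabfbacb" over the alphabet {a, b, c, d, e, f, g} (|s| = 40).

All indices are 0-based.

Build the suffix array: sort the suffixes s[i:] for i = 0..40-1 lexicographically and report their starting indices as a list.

rank→(start, suffix):
  0 → (13, 'abdddcgfegfdceggbfceabfbacb')
  1 → (33, 'abfbacb')
  2 → (37, 'acb')
  3 → (39, 'b')
  4 → (36, 'bacb')
  5 → (9, 'bccfabdddcgfegfdceggbfceabfbacb')
  6 → (14, 'bdddcgfegfdceggbfceabfbacb')
  7 → (34, 'bfbacb')
  8 → (29, 'bfceabfbacb')
  9 → (38, 'cb')
  10 → (10, 'ccfabdddcgfegfdceggbfceabfbacb')
  11 → (4, 'ccgfdbccfabdddcgfegfdceggbfceabfbacb')
  12 → (31, 'ceabfbacb')
  13 → (25, 'ceggbfceabfbacb')
  14 → (11, 'cfabdddcgfegfdceggbfceabfbacb')
  15 → (5, 'cgfdbccfabdddcgfegfdceggbfceabfbacb')
  16 → (18, 'cgfegfdceggbfceabfbacb')
  17 → (8, 'dbccfabdddcgfegfdceggbfceabfbacb')
  18 → (24, 'dceggbfceabfbacb')
  19 → (17, 'dcgfegfdceggbfceabfbacb')
  20 → (16, 'ddcgfegfdceggbfceabfbacb')
  21 → (15, 'dddcgfegfdceggbfceabfbacb')
  22 → (32, 'eabfbacb')
  23 → (0, 'efggccgfdbccfabdddcgfegfdceggbfceabfbacb')
  24 → (21, 'egfdceggbfceabfbacb')
  25 → (26, 'eggbfceabfbacb')
  26 → (12, 'fabdddcgfegfdceggbfceabfbacb')
  27 → (35, 'fbacb')
  28 → (30, 'fceabfbacb')
  29 → (7, 'fdbccfabdddcgfegfdceggbfceabfbacb')
  30 → (23, 'fdceggbfceabfbacb')
  31 → (20, 'fegfdceggbfceabfbacb')
  32 → (1, 'fggccgfdbccfabdddcgfegfdceggbfceabfbacb')
  33 → (28, 'gbfceabfbacb')
  34 → (3, 'gccgfdbccfabdddcgfegfdceggbfceabfbacb')
  35 → (6, 'gfdbccfabdddcgfegfdceggbfceabfbacb')
  36 → (22, 'gfdceggbfceabfbacb')
  37 → (19, 'gfegfdceggbfceabfbacb')
  38 → (27, 'ggbfceabfbacb')
  39 → (2, 'ggccgfdbccfabdddcgfegfdceggbfceabfbacb')

[13, 33, 37, 39, 36, 9, 14, 34, 29, 38, 10, 4, 31, 25, 11, 5, 18, 8, 24, 17, 16, 15, 32, 0, 21, 26, 12, 35, 30, 7, 23, 20, 1, 28, 3, 6, 22, 19, 27, 2]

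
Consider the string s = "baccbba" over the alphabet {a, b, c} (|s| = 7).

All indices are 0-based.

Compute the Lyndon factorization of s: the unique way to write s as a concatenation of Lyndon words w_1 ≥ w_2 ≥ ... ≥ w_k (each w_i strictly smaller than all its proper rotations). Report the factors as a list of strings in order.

emit factor 1: 'b' (i=0, period=1)
emit factor 2: 'accbb' (i=1, period=5)
emit factor 3: 'a' (i=6, period=1)

["b", "accbb", "a"]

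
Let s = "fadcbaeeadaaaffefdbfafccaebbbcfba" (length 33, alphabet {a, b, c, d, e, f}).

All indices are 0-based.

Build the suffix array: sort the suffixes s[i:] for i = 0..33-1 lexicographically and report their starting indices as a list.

rank→(start, suffix):
  0 → (32, 'a')
  1 → (10, 'aaaffefdbfafccaebbbcfba')
  2 → (11, 'aaffefdbfafccaebbbcfba')
  3 → (8, 'adaaaffefdbfafccaebbbcfba')
  4 → (1, 'adcbaeeadaaaffefdbfafccaebbbcfba')
  5 → (24, 'aebbbcfba')
  6 → (5, 'aeeadaaaffefdbfafccaebbbcfba')
  7 → (20, 'afccaebbbcfba')
  8 → (12, 'affefdbfafccaebbbcfba')
  9 → (31, 'ba')
  10 → (4, 'baeeadaaaffefdbfafccaebbbcfba')
  11 → (26, 'bbbcfba')
  12 → (27, 'bbcfba')
  13 → (28, 'bcfba')
  14 → (18, 'bfafccaebbbcfba')
  15 → (23, 'caebbbcfba')
  16 → (3, 'cbaeeadaaaffefdbfafccaebbbcfba')
  17 → (22, 'ccaebbbcfba')
  18 → (29, 'cfba')
  19 → (9, 'daaaffefdbfafccaebbbcfba')
  20 → (17, 'dbfafccaebbbcfba')
  21 → (2, 'dcbaeeadaaaffefdbfafccaebbbcfba')
  22 → (7, 'eadaaaffefdbfafccaebbbcfba')
  23 → (25, 'ebbbcfba')
  24 → (6, 'eeadaaaffefdbfafccaebbbcfba')
  25 → (15, 'efdbfafccaebbbcfba')
  26 → (0, 'fadcbaeeadaaaffefdbfafccaebbbcfba')
  27 → (19, 'fafccaebbbcfba')
  28 → (30, 'fba')
  29 → (21, 'fccaebbbcfba')
  30 → (16, 'fdbfafccaebbbcfba')
  31 → (14, 'fefdbfafccaebbbcfba')
  32 → (13, 'ffefdbfafccaebbbcfba')

[32, 10, 11, 8, 1, 24, 5, 20, 12, 31, 4, 26, 27, 28, 18, 23, 3, 22, 29, 9, 17, 2, 7, 25, 6, 15, 0, 19, 30, 21, 16, 14, 13]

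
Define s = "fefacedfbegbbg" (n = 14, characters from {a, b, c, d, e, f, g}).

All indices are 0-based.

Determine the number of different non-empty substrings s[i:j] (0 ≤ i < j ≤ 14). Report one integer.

rank→(start, suffix):
  0 → (3, 'acedfbegbbg')
  1 → (11, 'bbg')
  2 → (8, 'begbbg')
  3 → (12, 'bg')
  4 → (4, 'cedfbegbbg')
  5 → (6, 'dfbegbbg')
  6 → (5, 'edfbegbbg')
  7 → (1, 'efacedfbegbbg')
  8 → (9, 'egbbg')
  9 → (2, 'facedfbegbbg')
  10 → (7, 'fbegbbg')
  11 → (0, 'fefacedfbegbbg')
  12 → (13, 'g')
  13 → (10, 'gbbg')

SA = [3, 11, 8, 12, 4, 6, 5, 1, 9, 2, 7, 0, 13, 10]
rank  pair      lcp
   1  s[3:],s[11:]  0  ''
   2  s[11:],s[8:]  1  'b'
   3  s[8:],s[12:]  1  'b'
   4  s[12:],s[4:]  0  ''
   5  s[4:],s[6:]  0  ''
   6  s[6:],s[5:]  0  ''
   7  s[5:],s[1:]  1  'e'
   8  s[1:],s[9:]  1  'e'
   9  s[9:],s[2:]  0  ''
  10  s[2:],s[7:]  1  'f'
  11  s[7:],s[0:]  1  'f'
  12  s[0:],s[13:]  0  ''
  13  s[13:],s[10:]  1  'g'

n(n+1)/2 = 14·15/2 = 105
Σ LCP = 0 + 0 + 1 + 1 + 0 + 0 + 0 + 1 + 1 + 0 + 1 + 1 + 0 + 1 = 7
distinct = 105 − 7 = 98

98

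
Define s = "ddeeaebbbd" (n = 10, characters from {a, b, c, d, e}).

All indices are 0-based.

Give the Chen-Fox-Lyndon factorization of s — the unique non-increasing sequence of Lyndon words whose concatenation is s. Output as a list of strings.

["ddee", "aebbbd"]

emit factor 1: 'ddee' (i=0, period=4)
emit factor 2: 'aebbbd' (i=4, period=6)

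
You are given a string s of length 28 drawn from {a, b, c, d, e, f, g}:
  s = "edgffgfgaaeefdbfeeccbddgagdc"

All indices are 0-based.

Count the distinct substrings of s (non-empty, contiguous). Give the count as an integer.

sorted suffixes:
  #0 SA[0]=8  'aaeefdbfeeccbddgagdc'
  #1 SA[1]=9  'aeefdbfeeccbddgagdc'
  #2 SA[2]=24  'agdc'
  #3 SA[3]=20  'bddgagdc'
  #4 SA[4]=14  'bfeeccbddgagdc'
  #5 SA[5]=27  'c'
  #6 SA[6]=19  'cbddgagdc'
  #7 SA[7]=18  'ccbddgagdc'
  #8 SA[8]=13  'dbfeeccbddgagdc'
  #9 SA[9]=26  'dc'
  #10 SA[10]=21  'ddgagdc'
  #11 SA[11]=22  'dgagdc'
  #12 SA[12]=1  'dgffgfgaaeefdbfeeccbddgagdc'
  #13 SA[13]=17  'eccbddgagdc'
  #14 SA[14]=0  'edgffgfgaaeefdbfeeccbddgagdc'
  #15 SA[15]=16  'eeccbddgagdc'
  #16 SA[16]=10  'eefdbfeeccbddgagdc'
  #17 SA[17]=11  'efdbfeeccbddgagdc'
  #18 SA[18]=12  'fdbfeeccbddgagdc'
  #19 SA[19]=15  'feeccbddgagdc'
  #20 SA[20]=3  'ffgfgaaeefdbfeeccbddgagdc'
  #21 SA[21]=6  'fgaaeefdbfeeccbddgagdc'
  #22 SA[22]=4  'fgfgaaeefdbfeeccbddgagdc'
  #23 SA[23]=7  'gaaeefdbfeeccbddgagdc'
  #24 SA[24]=23  'gagdc'
  #25 SA[25]=25  'gdc'
  #26 SA[26]=2  'gffgfgaaeefdbfeeccbddgagdc'
  #27 SA[27]=5  'gfgaaeefdbfeeccbddgagdc'

SA = [8, 9, 24, 20, 14, 27, 19, 18, 13, 26, 21, 22, 1, 17, 0, 16, 10, 11, 12, 15, 3, 6, 4, 7, 23, 25, 2, 5]
i: (SA[i-1],SA[i]) lcp shared
  1: (8,9) 1 'a'
  2: (9,24) 1 'a'
  3: (24,20) 0 ''
  4: (20,14) 1 'b'
  5: (14,27) 0 ''
  6: (27,19) 1 'c'
  7: (19,18) 1 'c'
  8: (18,13) 0 ''
  9: (13,26) 1 'd'
  10: (26,21) 1 'd'
  11: (21,22) 1 'd'
  12: (22,1) 2 'dg'
  13: (1,17) 0 ''
  14: (17,0) 1 'e'
  15: (0,16) 1 'e'
  16: (16,10) 2 'ee'
  17: (10,11) 1 'e'
  18: (11,12) 0 ''
  19: (12,15) 1 'f'
  20: (15,3) 1 'f'
  21: (3,6) 1 'f'
  22: (6,4) 2 'fg'
  23: (4,7) 0 ''
  24: (7,23) 2 'ga'
  25: (23,25) 1 'g'
  26: (25,2) 1 'g'
  27: (2,5) 2 'gf'

n(n+1)/2 = 28·29/2 = 406
Σ LCP = 0 + 1 + 1 + 0 + 1 + 0 + 1 + 1 + 0 + 1 + 1 + 1 + 2 + 0 + 1 + 1 + 2 + 1 + 0 + 1 + 1 + 1 + 2 + 0 + 2 + 1 + 1 + 2 = 26
distinct = 406 − 26 = 380

380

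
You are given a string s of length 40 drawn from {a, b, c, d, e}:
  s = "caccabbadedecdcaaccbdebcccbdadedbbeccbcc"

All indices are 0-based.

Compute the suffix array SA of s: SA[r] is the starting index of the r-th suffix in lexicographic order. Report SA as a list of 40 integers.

[15, 4, 1, 16, 28, 7, 6, 5, 32, 37, 22, 26, 19, 33, 39, 14, 3, 0, 36, 25, 18, 38, 2, 35, 24, 17, 23, 12, 27, 31, 13, 20, 10, 29, 8, 21, 34, 11, 30, 9]

rank | idx | suffix
   0 |  15 | aaccbdebcccbdadedbbeccbcc
   1 |   4 | abbadedecdcaaccbdebcccbdadedbbeccbcc
   2 |   1 | accabbadedecdcaaccbdebcccbdadedbbeccbcc
   3 |  16 | accbdebcccbdadedbbeccbcc
   4 |  28 | adedbbeccbcc
   5 |   7 | adedecdcaaccbdebcccbdadedbbeccbcc
   6 |   6 | badedecdcaaccbdebcccbdadedbbeccbcc
   7 |   5 | bbadedecdcaaccbdebcccbdadedbbeccbcc
   8 |  32 | bbeccbcc
   9 |  37 | bcc
  10 |  22 | bcccbdadedbbeccbcc
  11 |  26 | bdadedbbeccbcc
  12 |  19 | bdebcccbdadedbbeccbcc
  13 |  33 | beccbcc
  14 |  39 | c
  15 |  14 | caaccbdebcccbdadedbbeccbcc
  16 |   3 | cabbadedecdcaaccbdebcccbdadedbbeccbcc
  17 |   0 | caccabbadedecdcaaccbdebcccbdadedbbeccbcc
  18 |  36 | cbcc
  19 |  25 | cbdadedbbeccbcc
  20 |  18 | cbdebcccbdadedbbeccbcc
  21 |  38 | cc
  22 |   2 | ccabbadedecdcaaccbdebcccbdadedbbeccbcc
  23 |  35 | ccbcc
  24 |  24 | ccbdadedbbeccbcc
  25 |  17 | ccbdebcccbdadedbbeccbcc
  26 |  23 | cccbdadedbbeccbcc
  27 |  12 | cdcaaccbdebcccbdadedbbeccbcc
  28 |  27 | dadedbbeccbcc
  29 |  31 | dbbeccbcc
  30 |  13 | dcaaccbdebcccbdadedbbeccbcc
  31 |  20 | debcccbdadedbbeccbcc
  32 |  10 | decdcaaccbdebcccbdadedbbeccbcc
  33 |  29 | dedbbeccbcc
  34 |   8 | dedecdcaaccbdebcccbdadedbbeccbcc
  35 |  21 | ebcccbdadedbbeccbcc
  36 |  34 | eccbcc
  37 |  11 | ecdcaaccbdebcccbdadedbbeccbcc
  38 |  30 | edbbeccbcc
  39 |   9 | edecdcaaccbdebcccbdadedbbeccbcc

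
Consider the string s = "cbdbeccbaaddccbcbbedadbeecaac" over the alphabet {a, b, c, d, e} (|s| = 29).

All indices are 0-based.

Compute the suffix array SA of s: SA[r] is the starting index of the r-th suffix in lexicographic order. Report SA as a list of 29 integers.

[26, 8, 27, 20, 9, 7, 16, 14, 1, 3, 17, 22, 28, 25, 6, 15, 13, 0, 5, 12, 19, 2, 21, 11, 10, 24, 4, 18, 23]

sorted suffixes:
  #0 SA[0]=26  'aac'
  #1 SA[1]=8  'aaddccbcbbedadbeecaac'
  #2 SA[2]=27  'ac'
  #3 SA[3]=20  'adbeecaac'
  #4 SA[4]=9  'addccbcbbedadbeecaac'
  #5 SA[5]=7  'baaddccbcbbedadbeecaac'
  #6 SA[6]=16  'bbedadbeecaac'
  #7 SA[7]=14  'bcbbedadbeecaac'
  #8 SA[8]=1  'bdbeccbaaddccbcbbedadbeecaac'
  #9 SA[9]=3  'beccbaaddccbcbbedadbeecaac'
  #10 SA[10]=17  'bedadbeecaac'
  #11 SA[11]=22  'beecaac'
  #12 SA[12]=28  'c'
  #13 SA[13]=25  'caac'
  #14 SA[14]=6  'cbaaddccbcbbedadbeecaac'
  #15 SA[15]=15  'cbbedadbeecaac'
  #16 SA[16]=13  'cbcbbedadbeecaac'
  #17 SA[17]=0  'cbdbeccbaaddccbcbbedadbeecaac'
  #18 SA[18]=5  'ccbaaddccbcbbedadbeecaac'
  #19 SA[19]=12  'ccbcbbedadbeecaac'
  #20 SA[20]=19  'dadbeecaac'
  #21 SA[21]=2  'dbeccbaaddccbcbbedadbeecaac'
  #22 SA[22]=21  'dbeecaac'
  #23 SA[23]=11  'dccbcbbedadbeecaac'
  #24 SA[24]=10  'ddccbcbbedadbeecaac'
  #25 SA[25]=24  'ecaac'
  #26 SA[26]=4  'eccbaaddccbcbbedadbeecaac'
  #27 SA[27]=18  'edadbeecaac'
  #28 SA[28]=23  'eecaac'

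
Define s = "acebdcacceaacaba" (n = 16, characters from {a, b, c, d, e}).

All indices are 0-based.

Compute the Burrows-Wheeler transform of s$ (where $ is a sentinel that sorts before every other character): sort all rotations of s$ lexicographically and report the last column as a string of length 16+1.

abecac$aeadacabcc

rank  rotation           last
    0  $acebdcacceaacaba  a
    1  a$acebdcacceaacab  b
    2  aacaba$acebdcacce  e
    3  aba$acebdcacceaac  c
    4  acaba$acebdcaccea  a
    5  acceaacaba$acebdc  c
    6  acebdcacceaacaba$  $
    7  ba$acebdcacceaaca  a
    8  bdcacceaacaba$ace  e
    9  caba$acebdcacceaa  a
   10  cacceaacaba$acebd  d
   11  cceaacaba$acebdca  a
   12  ceaacaba$acebdcac  c
   13  cebdcacceaacaba$a  a
   14  dcacceaacaba$aceb  b
   15  eaacaba$acebdcacc  c
   16  ebdcacceaacaba$ac  c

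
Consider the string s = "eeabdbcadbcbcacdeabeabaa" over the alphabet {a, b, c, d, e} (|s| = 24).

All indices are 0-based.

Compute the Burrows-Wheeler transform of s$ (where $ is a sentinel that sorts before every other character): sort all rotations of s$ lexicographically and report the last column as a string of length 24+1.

rank  rotation                   last
    0  $eeabdbcadbcbcacdeabeabaa  a
    1  a$eeabdbcadbcbcacdeabeaba  a
    2  aa$eeabdbcadbcbcacdeabeab  b
    3  abaa$eeabdbcadbcbcacdeabe  e
    4  abdbcadbcbcacdeabeabaa$ee  e
    5  abeabaa$eeabdbcadbcbcacde  e
    6  acdeabeabaa$eeabdbcadbcbc  c
    7  adbcbcacdeabeabaa$eeabdbc  c
    8  baa$eeabdbcadbcbcacdeabea  a
    9  bcacdeabeabaa$eeabdbcadbc  c
   10  bcadbcbcacdeabeabaa$eeabd  d
   11  bcbcacdeabeabaa$eeabdbcad  d
   12  bdbcadbcbcacdeabeabaa$eea  a
   13  beabaa$eeabdbcadbcbcacdea  a
   14  cacdeabeabaa$eeabdbcadbcb  b
   15  cadbcbcacdeabeabaa$eeabdb  b
   16  cbcacdeabeabaa$eeabdbcadb  b
   17  cdeabeabaa$eeabdbcadbcbca  a
   18  dbcadbcbcacdeabeabaa$eeab  b
   19  dbcbcacdeabeabaa$eeabdbca  a
   20  deabeabaa$eeabdbcadbcbcac  c
   21  eabaa$eeabdbcadbcbcacdeab  b
   22  eabdbcadbcbcacdeabeabaa$e  e
   23  eabeabaa$eeabdbcadbcbcacd  d
   24  eeabdbcadbcbcacdeabeabaa$  $

aabeeeccacddaabbbabacbed$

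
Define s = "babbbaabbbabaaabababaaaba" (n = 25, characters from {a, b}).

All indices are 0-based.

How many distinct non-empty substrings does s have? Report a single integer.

246

rank | idx | suffix
   0 |  24 | a
   1 |  20 | aaaba
   2 |  12 | aaabababaaaba
   3 |  21 | aaba
   4 |  13 | aabababaaaba
   5 |   5 | aabbbabaaabababaaaba
   6 |  22 | aba
   7 |  18 | abaaaba
   8 |  10 | abaaabababaaaba
   9 |  16 | ababaaaba
  10 |  14 | abababaaaba
  11 |   1 | abbbaabbbabaaabababaaaba
  12 |   6 | abbbabaaabababaaaba
  13 |  23 | ba
  14 |  19 | baaaba
  15 |  11 | baaabababaaaba
  16 |   4 | baabbbabaaabababaaaba
  17 |  17 | babaaaba
  18 |   9 | babaaabababaaaba
  19 |  15 | bababaaaba
  20 |   0 | babbbaabbbabaaabababaaaba
  21 |   3 | bbaabbbabaaabababaaaba
  22 |   8 | bbabaaabababaaaba
  23 |   2 | bbbaabbbabaaabababaaaba
  24 |   7 | bbbabaaabababaaaba

SA = [24, 20, 12, 21, 13, 5, 22, 18, 10, 16, 14, 1, 6, 23, 19, 11, 4, 17, 9, 15, 0, 3, 8, 2, 7]
i: (SA[i-1],SA[i]) lcp shared
  1: (24,20) 1 'a'
  2: (20,12) 5 'aaaba'
  3: (12,21) 2 'aa'
  4: (21,13) 4 'aaba'
  5: (13,5) 3 'aab'
  6: (5,22) 1 'a'
  7: (22,18) 3 'aba'
  8: (18,10) 7 'abaaaba'
  9: (10,16) 3 'aba'
  10: (16,14) 5 'ababa'
  11: (14,1) 2 'ab'
  12: (1,6) 5 'abbba'
  13: (6,23) 0 ''
  14: (23,19) 2 'ba'
  15: (19,11) 6 'baaaba'
  16: (11,4) 3 'baa'
  17: (4,17) 2 'ba'
  18: (17,9) 8 'babaaaba'
  19: (9,15) 4 'baba'
  20: (15,0) 3 'bab'
  21: (0,3) 1 'b'
  22: (3,8) 3 'bba'
  23: (8,2) 2 'bb'
  24: (2,7) 4 'bbba'

n(n+1)/2 = 25·26/2 = 325
Σ LCP = 0 + 1 + 5 + 2 + 4 + 3 + 1 + 3 + 7 + 3 + 5 + 2 + 5 + 0 + 2 + 6 + 3 + 2 + 8 + 4 + 3 + 1 + 3 + 2 + 4 = 79
distinct = 325 − 79 = 246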